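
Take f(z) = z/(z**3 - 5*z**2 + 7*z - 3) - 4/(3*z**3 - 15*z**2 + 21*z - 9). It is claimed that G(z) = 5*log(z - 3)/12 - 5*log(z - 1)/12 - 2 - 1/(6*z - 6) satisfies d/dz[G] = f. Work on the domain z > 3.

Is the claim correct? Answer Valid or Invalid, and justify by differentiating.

d/dz[G] = (3*z - 4)/(3*z**3 - 15*z**2 + 21*z - 9)
This equals f(z) exactly, so the claim holds.

Valid. The derivative of G reproduces f.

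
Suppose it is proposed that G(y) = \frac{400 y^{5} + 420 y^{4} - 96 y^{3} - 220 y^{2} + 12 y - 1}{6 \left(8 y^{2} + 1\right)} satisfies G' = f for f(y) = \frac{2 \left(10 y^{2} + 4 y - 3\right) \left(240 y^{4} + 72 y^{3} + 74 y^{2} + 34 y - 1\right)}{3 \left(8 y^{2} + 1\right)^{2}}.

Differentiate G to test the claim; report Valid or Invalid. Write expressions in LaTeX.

d/dy[G] = \frac{4800 y^{6} + 3360 y^{5} + 616 y^{4} + 840 y^{3} - 192 y^{2} - 212 y + 6}{192 y^{4} + 48 y^{2} + 3}
This equals f(y) exactly, so the claim holds.

Valid: G'(y) = f(y).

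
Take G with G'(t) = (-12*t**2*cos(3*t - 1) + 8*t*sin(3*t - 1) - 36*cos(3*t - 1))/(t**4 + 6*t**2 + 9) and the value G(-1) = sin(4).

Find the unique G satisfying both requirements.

G'(t) has the shape u'v + uv' for u = -8/(2*t**2 + 6) and v = sin(3*t - 1) — it is the derivative of the product u*v.
A general antiderivative is -8*sin(3*t - 1)/(2*t**2 + 6) + C.
The condition gives C = sin(4) - (sin(4)) = 0.
So G(t) = -4*sin(3*t - 1)/(t**2 + 3).
Check: d/dt[-4*sin(3*t - 1)/(t**2 + 3)] = (-12*t**2*cos(3*t - 1) + 8*t*sin(3*t - 1) - 36*cos(3*t - 1))/(t**4 + 6*t**2 + 9) = G'(t).

G(t) = -4*sin(3*t - 1)/(t**2 + 3)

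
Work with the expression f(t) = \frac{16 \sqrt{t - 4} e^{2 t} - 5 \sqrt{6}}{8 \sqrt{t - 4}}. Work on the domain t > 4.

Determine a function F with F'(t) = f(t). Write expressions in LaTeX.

A first test for any F(t): its t-derivative must equal f(t) identically.
Check: d/dt[- \frac{5 \sqrt{\frac{3 t}{2} - 6}}{2} + e^{2 t}] = \frac{16 \sqrt{t - 4} e^{2 t} - 5 \sqrt{6}}{8 \sqrt{t - 4}} = f(t).

An antiderivative is F(t) = - \frac{5 \sqrt{\frac{3 t}{2} - 6}}{2} + e^{2 t}.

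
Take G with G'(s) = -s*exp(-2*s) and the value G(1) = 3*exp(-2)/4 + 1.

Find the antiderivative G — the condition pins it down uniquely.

G(s) = (2*s + 1)*exp(-2*s)/4 + 1

Recognize the product-rule pattern: G'(s) = u'v + uv' with u = s/2 + 1/4, v = exp(-2*s), so integration by parts undoes it.
A general antiderivative is (2*s + 1)*exp(-2*s)/4 + C.
The condition gives C = 3*exp(-2)/4 + 1 - (3*exp(-2)/4) = 1.
So G(s) = (2*s + 1)*exp(-2*s)/4 + 1.
Check: d/ds[(2*s + 1)*exp(-2*s)/4 + 1] = -s*exp(-2*s) = G'(s).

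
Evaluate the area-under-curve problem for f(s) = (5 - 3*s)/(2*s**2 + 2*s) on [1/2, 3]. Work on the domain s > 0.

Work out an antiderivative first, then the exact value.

The denominator factors as 2*s*(s + 1); partial fractions split f into directly integrable pieces: -4/(s + 1) + 5/(2*s).
F(s) = 5*log(s)/2 - 4*log(s + 1) is an antiderivative of f.
Check: d/ds[5*log(s)/2 - 4*log(s + 1)] = (5 - 3*s)/(2*s**2 + 2*s) = f(s).
F(3) = -4*log(4) + 5*log(3)/2; F(1/2) = -5*log(2)/2 - 4*log(3/2).
Integral = F(3) - F(1/2) = -4*log(4) + 4*log(3/2) + 5*log(2)/2 + 5*log(3)/2.

Antiderivative: F(s) = 5*log(s)/2 - 4*log(s + 1); value = -4*log(4) + 4*log(3/2) + 5*log(2)/2 + 5*log(3)/2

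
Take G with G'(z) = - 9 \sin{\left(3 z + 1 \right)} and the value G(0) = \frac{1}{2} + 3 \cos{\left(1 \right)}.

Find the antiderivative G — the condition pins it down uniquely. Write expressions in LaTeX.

The proposed G(z) is checked by its d/dz: the result must match the given G'(z).
A general antiderivative is 3 \cos{\left(3 z + 1 \right)} + C.
The condition gives C = \frac{1}{2} + 3 \cos{\left(1 \right)} - (3 \cos{\left(1 \right)}) = \frac{1}{2}.
So G(z) = 3 \cos{\left(3 z + 1 \right)} + \frac{1}{2}.
Check: d/dz[3 \cos{\left(3 z + 1 \right)} + \frac{1}{2}] = - 9 \sin{\left(3 z + 1 \right)} = G'(z).

G(z) = 3 \cos{\left(3 z + 1 \right)} + \frac{1}{2}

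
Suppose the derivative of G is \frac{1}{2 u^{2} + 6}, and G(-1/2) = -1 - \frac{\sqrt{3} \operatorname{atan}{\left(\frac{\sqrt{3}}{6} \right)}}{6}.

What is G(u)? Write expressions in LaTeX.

Any candidate G(u) must reproduce the stated G'(u) exactly.
A general antiderivative is \frac{\sqrt{3} \operatorname{atan}{\left(\frac{\sqrt{3} u}{3} \right)}}{6} + C.
The condition gives C = -1 - \frac{\sqrt{3} \operatorname{atan}{\left(\frac{\sqrt{3}}{6} \right)}}{6} - (- \frac{\sqrt{3} \operatorname{atan}{\left(\frac{\sqrt{3}}{6} \right)}}{6}) = -1.
So G(u) = \frac{\sqrt{3} \operatorname{atan}{\left(\frac{\sqrt{3} u}{3} \right)}}{6} - 1.
Check: d/du[\frac{\sqrt{3} \operatorname{atan}{\left(\frac{\sqrt{3} u}{3} \right)}}{6} - 1] = \frac{1}{2 u^{2} + 6} = G'(u).

G(u) = \frac{\sqrt{3} \operatorname{atan}{\left(\frac{\sqrt{3} u}{3} \right)}}{6} - 1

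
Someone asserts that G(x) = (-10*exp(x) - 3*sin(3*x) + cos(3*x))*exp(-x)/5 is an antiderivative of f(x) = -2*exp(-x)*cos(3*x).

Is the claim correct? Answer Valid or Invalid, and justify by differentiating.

d/dx[G] = -2*exp(-x)*cos(3*x)
This equals f(x) exactly, so the claim holds.

Valid. The derivative of G reproduces f.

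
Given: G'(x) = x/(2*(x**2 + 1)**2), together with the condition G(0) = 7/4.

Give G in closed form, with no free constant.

The substitution u = 4*x**2 + 4 works: G'(x) is exactly (dG/du)*(du/dx) for that inner function.
A general antiderivative is -1/(4*x**2 + 4) + C.
The condition gives C = 7/4 - (-1/4) = 2.
So G(x) = (8*x**2 + 7)/(4*(x**2 + 1)).
Check: d/dx[(8*x**2 + 7)/(4*(x**2 + 1))] = x/(2*x**4 + 4*x**2 + 2), which equals G'(x).

G(x) = (8*x**2 + 7)/(4*(x**2 + 1))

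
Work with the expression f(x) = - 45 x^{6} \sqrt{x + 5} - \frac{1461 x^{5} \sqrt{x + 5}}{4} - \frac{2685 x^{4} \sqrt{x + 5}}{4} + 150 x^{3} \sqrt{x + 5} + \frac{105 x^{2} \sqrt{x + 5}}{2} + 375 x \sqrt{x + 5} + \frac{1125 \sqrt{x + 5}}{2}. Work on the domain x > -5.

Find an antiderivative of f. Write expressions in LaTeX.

f has the shape u'v + uv' for u = 3 \left(x + 5\right)^{\frac{5}{2}} and v = - 2 x^{5} + \frac{x^{4}}{2} + 5 x + 5 — it is the derivative of the product u*v.
Check: d/dx[- 6 x^{7} \sqrt{x + 5} - \frac{117 x^{6} \sqrt{x + 5}}{2} - 135 x^{5} \sqrt{x + 5} + \frac{75 x^{4} \sqrt{x + 5}}{2} + 15 x^{3} \sqrt{x + 5} + 165 x^{2} \sqrt{x + 5} + 525 x \sqrt{x + 5} + 375 \sqrt{x + 5}] = \frac{- 180 x^{7} - 2361 x^{6} - 9990 x^{5} - 12825 x^{4} + 3210 x^{3} + 2550 x^{2} + 9750 x + 11250}{4 \sqrt{x + 5}}, which equals f(x).

An antiderivative is F(x) = - 6 x^{7} \sqrt{x + 5} - \frac{117 x^{6} \sqrt{x + 5}}{2} - 135 x^{5} \sqrt{x + 5} + \frac{75 x^{4} \sqrt{x + 5}}{2} + 15 x^{3} \sqrt{x + 5} + 165 x^{2} \sqrt{x + 5} + 525 x \sqrt{x + 5} + 375 \sqrt{x + 5}.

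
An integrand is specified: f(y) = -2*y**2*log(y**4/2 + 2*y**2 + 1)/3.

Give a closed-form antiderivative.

An antiderivative is F(y) = 2*(-3*y**3*log(y**4/2 + 2*y**2 + 1) + 4*y**3 - 24*y + 6*sqrt(2)*sqrt(10 - 7*sqrt(2))*atan(y/(sqrt(10 - 7*sqrt(2)) + sqrt(2)*sqrt(10 - 7*sqrt(2)))) + 6*sqrt(2)*sqrt(7*sqrt(2) + 10)*atan(y/(-sqrt(7*sqrt(2) + 10) + sqrt(2)*sqrt(7*sqrt(2) + 10))))/27.

Check any antiderivative F(y) by computing F'(y) and comparing it with f(y).
Check: d/dy[2*(-3*y**3*log(y**4/2 + 2*y**2 + 1) + 4*y**3 - 24*y + 6*sqrt(2)*sqrt(10 - 7*sqrt(2))*atan(y/(sqrt(10 - 7*sqrt(2)) + sqrt(2)*sqrt(10 - 7*sqrt(2)))) + 6*sqrt(2)*sqrt(7*sqrt(2) + 10)*atan(y/(-sqrt(7*sqrt(2) + 10) + sqrt(2)*sqrt(7*sqrt(2) + 10))))/27] = -2*y**2*log(y**4/2 + 2*y**2 + 1)/3 = f(y).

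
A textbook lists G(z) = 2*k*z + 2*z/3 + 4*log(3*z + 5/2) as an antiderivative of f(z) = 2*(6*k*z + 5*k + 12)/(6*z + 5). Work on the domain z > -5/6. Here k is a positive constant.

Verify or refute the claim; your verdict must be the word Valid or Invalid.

Invalid: d/dz[G] - f = 2/3, which is not 0.

d/dz[G] = (36*k*z + 30*k + 12*z + 82)/(18*z + 15)
d/dz[G] - f(z) = 2/3 != 0.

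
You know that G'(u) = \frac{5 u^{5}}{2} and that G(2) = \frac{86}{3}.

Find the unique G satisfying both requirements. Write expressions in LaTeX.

Recover the given G'(u) by differentiating a candidate G(u); any mismatch rules it out.
A general antiderivative is \frac{5 u^{6}}{12} + C.
The condition gives C = \frac{86}{3} - (\frac{80}{3}) = 2.
So G(u) = \frac{5 u^{6}}{12} + 2.
Check: d/du[\frac{5 u^{6}}{12} + 2] = \frac{5 u^{5}}{2} = G'(u).

G(u) = \frac{5 u^{6}}{12} + 2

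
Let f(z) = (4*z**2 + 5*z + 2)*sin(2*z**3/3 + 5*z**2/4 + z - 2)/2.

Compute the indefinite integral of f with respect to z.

The substitution u = 2*z**3/3 + 5*z**2/4 + z - 2 works: f is exactly (dF/du)*(du/dz) for that inner function.
Check: d/dz[-cos(2*z**3/3 + 5*z**2/4 + z - 2)] = 2*z**2*sin(2*z**3/3 + 5*z**2/4 + z - 2) + 5*z*sin(2*z**3/3 + 5*z**2/4 + z - 2)/2 + sin(2*z**3/3 + 5*z**2/4 + z - 2), which equals f(z).

F(z) = -cos(2*z**3/3 + 5*z**2/4 + z - 2) + C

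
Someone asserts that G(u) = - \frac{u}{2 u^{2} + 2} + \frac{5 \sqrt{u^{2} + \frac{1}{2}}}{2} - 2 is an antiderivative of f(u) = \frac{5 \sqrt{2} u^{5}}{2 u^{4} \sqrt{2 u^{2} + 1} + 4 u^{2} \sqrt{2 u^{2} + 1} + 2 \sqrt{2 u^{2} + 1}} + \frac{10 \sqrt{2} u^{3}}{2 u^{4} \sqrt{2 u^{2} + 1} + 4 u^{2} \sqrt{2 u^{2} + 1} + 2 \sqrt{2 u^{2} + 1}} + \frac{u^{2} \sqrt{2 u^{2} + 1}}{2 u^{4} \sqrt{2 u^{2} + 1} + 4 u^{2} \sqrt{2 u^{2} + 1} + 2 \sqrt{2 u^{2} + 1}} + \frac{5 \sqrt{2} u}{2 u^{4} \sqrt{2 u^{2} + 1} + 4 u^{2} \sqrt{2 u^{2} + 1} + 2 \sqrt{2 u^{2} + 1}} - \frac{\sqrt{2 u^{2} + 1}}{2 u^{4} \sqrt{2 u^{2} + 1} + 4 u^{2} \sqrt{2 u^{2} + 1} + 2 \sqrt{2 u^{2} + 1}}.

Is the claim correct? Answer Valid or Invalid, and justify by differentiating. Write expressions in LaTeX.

d/du[G] = \frac{5 \sqrt{2} u^{5} + 10 \sqrt{2} u^{3} + u^{2} \sqrt{2 u^{2} + 1} + 5 \sqrt{2} u - \sqrt{2 u^{2} + 1}}{2 u^{4} \sqrt{2 u^{2} + 1} + 4 u^{2} \sqrt{2 u^{2} + 1} + 2 \sqrt{2 u^{2} + 1}}
This equals f(u) exactly, so the claim holds.

Valid: G'(u) = f(u).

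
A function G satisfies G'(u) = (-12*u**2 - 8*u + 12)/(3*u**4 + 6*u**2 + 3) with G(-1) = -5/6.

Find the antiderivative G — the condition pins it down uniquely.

G'(u) has the shape v'r + vr' for v = 1/(u**2 + 1) and r = 4*u + 4/3 — it is the derivative of the product v*r.
A general antiderivative is (4*u + 4/3)/(u**2 + 1) + C.
The condition gives C = -5/6 - (-4/3) = 1/2.
So G(u) = (4*u + 4/3)/(u**2 + 1) + 1/2.
Check: d/du[(4*u + 4/3)/(u**2 + 1) + 1/2] = (-12*u**2 - 8*u + 12)/(3*u**4 + 6*u**2 + 3) = G'(u).

G(u) = (4*u + 4/3)/(u**2 + 1) + 1/2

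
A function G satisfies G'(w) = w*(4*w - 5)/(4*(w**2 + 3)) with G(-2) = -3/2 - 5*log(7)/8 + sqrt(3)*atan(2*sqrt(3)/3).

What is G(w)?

G(w) = w - 5*log(w**2 + 3)/8 - sqrt(3)*atan(sqrt(3)*w/3) + 1/2

Any candidate G(w) must reproduce the stated G'(w) exactly.
A general antiderivative is w - 5*log(w**2 + 3)/8 - sqrt(3)*atan(sqrt(3)*w/3) + C.
The condition gives C = -3/2 - 5*log(7)/8 + sqrt(3)*atan(2*sqrt(3)/3) - (-2 - 5*log(7)/8 + sqrt(3)*atan(2*sqrt(3)/3)) = 1/2.
So G(w) = w - 5*log(w**2 + 3)/8 - sqrt(3)*atan(sqrt(3)*w/3) + 1/2.
Check: d/dw[w - 5*log(w**2 + 3)/8 - sqrt(3)*atan(sqrt(3)*w/3) + 1/2] = (4*w**2 - 5*w)/(4*w**2 + 12), which equals G'(w).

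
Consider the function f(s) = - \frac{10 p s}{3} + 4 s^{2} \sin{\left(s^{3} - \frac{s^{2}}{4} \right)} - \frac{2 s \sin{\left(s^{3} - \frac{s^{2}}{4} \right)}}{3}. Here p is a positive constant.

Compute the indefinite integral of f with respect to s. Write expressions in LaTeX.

The integrand splits into summands that can be handled one at a time.
Check: d/ds[- \frac{5 p s^{2}}{3} - \frac{4 \cos{\left(s^{3} - \frac{s^{2}}{4} \right)}}{3}] = - \frac{10 p s}{3} + 4 s^{2} \sin{\left(s^{3} - \frac{s^{2}}{4} \right)} - \frac{2 s \sin{\left(s^{3} - \frac{s^{2}}{4} \right)}}{3} = f(s).

F(s) = - \frac{5 p s^{2}}{3} - \frac{4 \cos{\left(s^{3} - \frac{s^{2}}{4} \right)}}{3} + C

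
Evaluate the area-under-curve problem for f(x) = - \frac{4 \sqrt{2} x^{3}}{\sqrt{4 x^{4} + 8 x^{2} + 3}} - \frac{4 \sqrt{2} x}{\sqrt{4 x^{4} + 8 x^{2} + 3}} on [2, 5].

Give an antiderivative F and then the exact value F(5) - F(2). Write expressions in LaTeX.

Antiderivative: F(x) = - \frac{\sqrt{2} \sqrt{4 x^{4} + 8 x^{2} + 3}}{2}; value = - \frac{\sqrt{5406}}{2} + \frac{3 \sqrt{22}}{2}

The substitution u = 2 x^{4} + 4 x^{2} + \frac{3}{2} works: f is exactly (dF/du)*(du/dx) for that inner function.
F(x) = - \frac{\sqrt{2} \sqrt{4 x^{4} + 8 x^{2} + 3}}{2} is an antiderivative of f.
Check: d/dx[- \frac{\sqrt{2} \sqrt{4 x^{4} + 8 x^{2} + 3}}{2}] = \frac{- 4 \sqrt{2} x^{3} - 4 \sqrt{2} x}{\sqrt{4 x^{4} + 8 x^{2} + 3}}, which equals f(x).
F(5) = - \frac{\sqrt{5406}}{2}; F(2) = - \frac{3 \sqrt{22}}{2}.
Integral = F(5) - F(2) = - \frac{\sqrt{5406}}{2} + \frac{3 \sqrt{22}}{2}.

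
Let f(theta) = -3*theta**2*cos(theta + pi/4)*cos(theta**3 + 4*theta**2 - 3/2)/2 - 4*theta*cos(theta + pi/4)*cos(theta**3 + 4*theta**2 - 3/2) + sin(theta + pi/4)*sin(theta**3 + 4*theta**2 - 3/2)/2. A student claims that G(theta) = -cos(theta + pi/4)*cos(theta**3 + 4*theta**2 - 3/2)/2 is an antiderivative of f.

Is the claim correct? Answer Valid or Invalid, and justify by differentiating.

Invalid: d/dtheta[G] - f = 3*theta**2*sin(theta**3 + 4*theta**2 - 3/2)*cos(theta + pi/4)/2 + 3*theta**2*cos(theta + pi/4)*cos(theta**3 + 4*theta**2 - 3/2)/2 + 4*theta*sin(theta**3 + 4*theta**2 - 3/2)*cos(theta + pi/4) + 4*theta*cos(theta + pi/4)*cos(theta**3 + 4*theta**2 - 3/2) - sin(theta + pi/4)*sin(theta**3 + 4*theta**2 - 3/2)/2 + sin(theta + pi/4)*cos(theta**3 + 4*theta**2 - 3/2)/2, which is not 0.

d/dtheta[G] = 3*theta**2*sin(theta**3 + 4*theta**2 - 3/2)*cos(theta + pi/4)/2 + 4*theta*sin(theta**3 + 4*theta**2 - 3/2)*cos(theta + pi/4) + sin(theta + pi/4)*cos(theta**3 + 4*theta**2 - 3/2)/2
d/dtheta[G] - f(theta) = 3*theta**2*sin(theta**3 + 4*theta**2 - 3/2)*cos(theta + pi/4)/2 + 3*theta**2*cos(theta + pi/4)*cos(theta**3 + 4*theta**2 - 3/2)/2 + 4*theta*sin(theta**3 + 4*theta**2 - 3/2)*cos(theta + pi/4) + 4*theta*cos(theta + pi/4)*cos(theta**3 + 4*theta**2 - 3/2) - sin(theta + pi/4)*sin(theta**3 + 4*theta**2 - 3/2)/2 + sin(theta + pi/4)*cos(theta**3 + 4*theta**2 - 3/2)/2 != 0.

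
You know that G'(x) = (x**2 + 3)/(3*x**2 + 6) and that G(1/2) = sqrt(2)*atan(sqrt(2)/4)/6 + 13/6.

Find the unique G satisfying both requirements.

A candidate passes only if d/dx[G] lands on the given G'(x) exactly.
A general antiderivative is x/3 + sqrt(2)*atan(sqrt(2)*x/2)/6 + C.
The condition gives C = sqrt(2)*atan(sqrt(2)/4)/6 + 13/6 - (sqrt(2)*atan(sqrt(2)/4)/6 + 1/6) = 2.
So G(x) = x/3 + sqrt(2)*atan(sqrt(2)*x/2)/6 + 2.
Check: d/dx[x/3 + sqrt(2)*atan(sqrt(2)*x/2)/6 + 2] = (x**2 + 3)/(3*x**2 + 6) = G'(x).

G(x) = x/3 + sqrt(2)*atan(sqrt(2)*x/2)/6 + 2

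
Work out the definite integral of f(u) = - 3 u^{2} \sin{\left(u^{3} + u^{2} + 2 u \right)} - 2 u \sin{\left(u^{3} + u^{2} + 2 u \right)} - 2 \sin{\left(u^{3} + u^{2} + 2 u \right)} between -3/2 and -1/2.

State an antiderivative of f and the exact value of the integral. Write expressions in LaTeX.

Antiderivative: F(u) = \cos{\left(u^{3} + u^{2} + 2 u \right)}; value = - \cos{\left(\frac{33}{8} \right)} + \cos{\left(\frac{7}{8} \right)}

f matches the chain-rule pattern g'(h)*h' with inner function h(u) = u^{3} + u^{2} + 2 u; substituting w = h(u) collapses the integral.
F(u) = \cos{\left(u^{3} + u^{2} + 2 u \right)} is an antiderivative of f.
Check: d/du[\cos{\left(u^{3} + u^{2} + 2 u \right)}] = - 3 u^{2} \sin{\left(u^{3} + u^{2} + 2 u \right)} - 2 u \sin{\left(u^{3} + u^{2} + 2 u \right)} - 2 \sin{\left(u^{3} + u^{2} + 2 u \right)} = f(u).
F(-1/2) = \cos{\left(\frac{7}{8} \right)}; F(-3/2) = \cos{\left(\frac{33}{8} \right)}.
Integral = F(-1/2) - F(-3/2) = - \cos{\left(\frac{33}{8} \right)} + \cos{\left(\frac{7}{8} \right)}.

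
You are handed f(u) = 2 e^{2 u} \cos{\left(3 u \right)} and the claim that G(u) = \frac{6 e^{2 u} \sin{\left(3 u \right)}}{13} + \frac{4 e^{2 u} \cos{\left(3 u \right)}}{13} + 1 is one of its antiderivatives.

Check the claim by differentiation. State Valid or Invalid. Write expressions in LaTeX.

Valid - the claim checks out under differentiation.

d/du[G] = 2 e^{2 u} \cos{\left(3 u \right)}
This equals f(u) exactly, so the claim holds.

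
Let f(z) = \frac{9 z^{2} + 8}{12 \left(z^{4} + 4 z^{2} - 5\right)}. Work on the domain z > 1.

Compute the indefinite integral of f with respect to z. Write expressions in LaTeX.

The denominator factors as 12 \left(z - 1\right) \left(z + 1\right) \left(z^{2} + 5\right); partial fractions split f into directly integrable pieces: \frac{37}{72 \left(z^{2} + 5\right)} - \frac{17}{144 \left(z + 1\right)} + \frac{17}{144 \left(z - 1\right)}.
Check: d/dz[\frac{17 \log{\left(z - 1 \right)}}{144} - \frac{17 \log{\left(z + 1 \right)}}{144} + \frac{37 \sqrt{5} \operatorname{atan}{\left(\frac{\sqrt{5} z}{5} \right)}}{360}] = \frac{9 z^{2} + 8}{12 z^{4} + 48 z^{2} - 60}, which equals f(z).

F(z) = \frac{17 \log{\left(z - 1 \right)}}{144} - \frac{17 \log{\left(z + 1 \right)}}{144} + \frac{37 \sqrt{5} \operatorname{atan}{\left(\frac{\sqrt{5} z}{5} \right)}}{360} + C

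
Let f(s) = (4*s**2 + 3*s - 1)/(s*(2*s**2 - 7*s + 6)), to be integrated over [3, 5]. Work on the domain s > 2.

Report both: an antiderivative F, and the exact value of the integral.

The denominator factors as s*(s - 2)*(2*s - 3); partial fractions split f into directly integrable pieces: -50/(3*(2*s - 3)) + 21/(2*(s - 2)) - 1/(6*s).
F(s) = -log(s)/6 + 21*log(s - 2)/2 - 25*log(s - 3/2)/3 is an antiderivative of f.
Check: d/ds[-log(s)/6 + 21*log(s - 2)/2 - 25*log(s - 3/2)/3] = (4*s**2 + 3*s - 1)/(2*s**3 - 7*s**2 + 6*s), which equals f(s).
F(5) = -25*log(7/2)/3 - log(5)/6 + 21*log(3)/2; F(3) = -25*log(3/2)/3 - log(3)/6.
Integral = F(5) - F(3) = -25*log(7/2)/3 - log(5)/6 + 25*log(3/2)/3 + 32*log(3)/3.

Antiderivative: F(s) = -log(s)/6 + 21*log(s - 2)/2 - 25*log(s - 3/2)/3; value = -25*log(7/2)/3 - log(5)/6 + 25*log(3/2)/3 + 32*log(3)/3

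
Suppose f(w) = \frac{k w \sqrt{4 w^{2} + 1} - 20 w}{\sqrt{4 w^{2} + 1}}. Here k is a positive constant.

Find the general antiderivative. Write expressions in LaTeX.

F(w) = \frac{k w^{2} - 10 \sqrt{4 w^{2} + 1}}{2} + C

An antiderivative F(w) passes only if d/dw[F] lands on f(w) exactly.
Check: d/dw[\frac{k w^{2} - 10 \sqrt{4 w^{2} + 1}}{2}] = \frac{k w \sqrt{4 w^{2} + 1} - 20 w}{\sqrt{4 w^{2} + 1}} = f(w).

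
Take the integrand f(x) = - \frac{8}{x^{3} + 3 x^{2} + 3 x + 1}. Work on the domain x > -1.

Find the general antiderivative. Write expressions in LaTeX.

F(x) = \frac{4}{\left(x + 1\right)^{2}} + C

A candidate is checked by its d/dx: the result must match f(x).
Check: d/dx[\frac{4}{\left(x + 1\right)^{2}}] = - \frac{8}{x^{3} + 3 x^{2} + 3 x + 1} = f(x).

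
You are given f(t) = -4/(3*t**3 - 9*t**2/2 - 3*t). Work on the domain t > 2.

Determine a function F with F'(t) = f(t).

An antiderivative is F(t) = 4*log(t)/3 - 4*log(t - 2)/15 - 16*log(t + 1/2)/15.

The denominator factors as 3*t*(t - 2)*(2*t + 1); partial fractions split f into directly integrable pieces: -32/(15*(2*t + 1)) - 4/(15*(t - 2)) + 4/(3*t).
Check: d/dt[4*log(t)/3 - 4*log(t - 2)/15 - 16*log(t + 1/2)/15] = -8/(6*t**3 - 9*t**2 - 6*t), which equals f(t).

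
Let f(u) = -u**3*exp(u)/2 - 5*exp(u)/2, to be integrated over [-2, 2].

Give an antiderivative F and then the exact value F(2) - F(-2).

Antiderivative: F(u) = -u**3*exp(u)/2 + 3*u**2*exp(u)/2 - 3*u*exp(u) + exp(u)/2; value = -7*exp(2)/2 - 33*exp(-2)/2

Recognize the product-rule pattern: f = v'r + vr' with v = -u**3/2 + 3*u**2/2 - 3*u + 1/2, r = exp(u), so integration by parts undoes it.
F(u) = -u**3*exp(u)/2 + 3*u**2*exp(u)/2 - 3*u*exp(u) + exp(u)/2 is an antiderivative of f.
Check: d/du[-u**3*exp(u)/2 + 3*u**2*exp(u)/2 - 3*u*exp(u) + exp(u)/2] = -u**3*exp(u)/2 - 5*exp(u)/2 = f(u).
F(2) = -7*exp(2)/2; F(-2) = 33*exp(-2)/2.
Integral = F(2) - F(-2) = -7*exp(2)/2 - 33*exp(-2)/2.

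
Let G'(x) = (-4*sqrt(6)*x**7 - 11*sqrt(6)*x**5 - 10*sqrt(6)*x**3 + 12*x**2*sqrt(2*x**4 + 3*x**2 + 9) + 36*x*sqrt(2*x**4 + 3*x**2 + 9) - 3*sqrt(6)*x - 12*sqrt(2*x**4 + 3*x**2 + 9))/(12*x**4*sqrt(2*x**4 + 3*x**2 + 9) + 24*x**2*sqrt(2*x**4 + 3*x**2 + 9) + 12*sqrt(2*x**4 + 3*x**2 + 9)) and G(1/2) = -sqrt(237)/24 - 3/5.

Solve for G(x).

Differentiate the proposed G(x) back; it has to land on the given G'(x).
A general antiderivative is (-2*x - 3)/(2*x**2 + 2) - sqrt(x**4/3 + x**2/2 + 3/2)/2 + C.
The condition gives C = -sqrt(237)/24 - 3/5 - (-8/5 - sqrt(237)/24) = 1.
So G(x) = (12*x**2 - 12*x - sqrt(6)*(x**2 + 1)*sqrt(2*x**4 + 3*x**2 + 9) - 6)/(12*(x**2 + 1)).
Check: d/dx[(12*x**2 - 12*x - sqrt(6)*(x**2 + 1)*sqrt(2*x**4 + 3*x**2 + 9) - 6)/(12*(x**2 + 1))] = (-4*sqrt(6)*x**7 - 11*sqrt(6)*x**5 - 10*sqrt(6)*x**3 + 12*x**2*sqrt(2*x**4 + 3*x**2 + 9) + 36*x*sqrt(2*x**4 + 3*x**2 + 9) - 3*sqrt(6)*x - 12*sqrt(2*x**4 + 3*x**2 + 9))/(12*x**4*sqrt(2*x**4 + 3*x**2 + 9) + 24*x**2*sqrt(2*x**4 + 3*x**2 + 9) + 12*sqrt(2*x**4 + 3*x**2 + 9)) = G'(x).

G(x) = (12*x**2 - 12*x - sqrt(6)*(x**2 + 1)*sqrt(2*x**4 + 3*x**2 + 9) - 6)/(12*(x**2 + 1))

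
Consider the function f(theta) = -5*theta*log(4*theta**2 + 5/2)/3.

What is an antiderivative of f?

A first test for any F(theta): its theta-derivative must equal f(theta) identically.
Check: d/dtheta[-5*theta**2*log(4*theta**2 + 5/2)/6 + 5*theta**2/6 - 25*log(8*theta**2 + 5)/48] = -5*theta*log(4*theta**2 + 5/2)/3 = f(theta).

An antiderivative is F(theta) = -5*theta**2*log(4*theta**2 + 5/2)/6 + 5*theta**2/6 - 25*log(8*theta**2 + 5)/48.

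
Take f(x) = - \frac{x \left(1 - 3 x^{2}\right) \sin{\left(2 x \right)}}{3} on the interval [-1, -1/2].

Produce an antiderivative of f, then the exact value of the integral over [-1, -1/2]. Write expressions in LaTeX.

An antiderivative F(x) passes only if d/dx[F] lands on f(x) exactly.
F(x) = - \frac{12 x^{3} \cos{\left(2 x \right)} - 18 x^{2} \sin{\left(2 x \right)} - 22 x \cos{\left(2 x \right)} + 11 \sin{\left(2 x \right)}}{24} is an antiderivative of f.
Check: d/dx[- \frac{12 x^{3} \cos{\left(2 x \right)} - 18 x^{2} \sin{\left(2 x \right)} - 22 x \cos{\left(2 x \right)} + 11 \sin{\left(2 x \right)}}{24}] = x^{3} \sin{\left(2 x \right)} - \frac{x \sin{\left(2 x \right)}}{3}, which equals f(x).
F(-1/2) = - \frac{19 \cos{\left(1 \right)}}{48} + \frac{13 \sin{\left(1 \right)}}{48}; F(-1) = - \frac{7 \sin{\left(2 \right)}}{24} - \frac{5 \cos{\left(2 \right)}}{12}.
Integral = F(-1/2) - F(-1) = - \frac{19 \cos{\left(1 \right)}}{48} + \frac{5 \cos{\left(2 \right)}}{12} + \frac{13 \sin{\left(1 \right)}}{48} + \frac{7 \sin{\left(2 \right)}}{24}.

Antiderivative: F(x) = - \frac{12 x^{3} \cos{\left(2 x \right)} - 18 x^{2} \sin{\left(2 x \right)} - 22 x \cos{\left(2 x \right)} + 11 \sin{\left(2 x \right)}}{24}; value = - \frac{19 \cos{\left(1 \right)}}{48} + \frac{5 \cos{\left(2 \right)}}{12} + \frac{13 \sin{\left(1 \right)}}{48} + \frac{7 \sin{\left(2 \right)}}{24}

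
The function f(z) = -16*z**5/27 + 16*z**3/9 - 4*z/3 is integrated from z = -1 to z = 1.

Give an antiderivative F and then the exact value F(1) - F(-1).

Antiderivative: F(z) = -(2*z**2 - 3)**3/81; value = 0

The substitution u = 2*z**2/3 - 1 works: f is exactly (dF/du)*(du/dz) for that inner function.
F(z) = -(2*z**2 - 3)**3/81 is an antiderivative of f.
Check: d/dz[-(2*z**2 - 3)**3/81] = -16*z**5/27 + 16*z**3/9 - 4*z/3 = f(z).
F(1) = 1/81; F(-1) = 1/81.
Integral = F(1) - F(-1) = 0.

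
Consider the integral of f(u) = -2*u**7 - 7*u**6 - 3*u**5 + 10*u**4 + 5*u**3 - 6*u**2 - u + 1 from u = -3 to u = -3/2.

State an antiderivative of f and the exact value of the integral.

The substitution w = u**2 + u - 1 works: f is exactly (dF/dw)*(dw/du) for that inner function.
F(u) = -u**8/4 - u**7 - u**6/2 + 2*u**5 + 5*u**4/4 - 2*u**3 - u**2/2 + u is an antiderivative of f.
Check: d/du[-u**8/4 - u**7 - u**6/2 + 2*u**5 + 5*u**4/4 - 2*u**3 - u**2/2 + u] = -2*u**7 - 7*u**6 - 3*u**5 + 10*u**4 + 5*u**3 - 6*u**2 - u + 1 = f(u).
F(-3/2) = 255/1024; F(-3) = -156.
Integral = F(-3/2) - F(-3) = 159999/1024.

Antiderivative: F(u) = -u**8/4 - u**7 - u**6/2 + 2*u**5 + 5*u**4/4 - 2*u**3 - u**2/2 + u; value = 159999/1024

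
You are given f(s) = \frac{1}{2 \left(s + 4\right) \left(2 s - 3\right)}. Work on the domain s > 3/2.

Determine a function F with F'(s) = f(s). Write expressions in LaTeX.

Factor the denominator (2 \left(s + 4\right) \left(2 s - 3\right)) and decompose: f = \frac{1}{11 \left(2 s - 3\right)} - \frac{1}{22 \left(s + 4\right)}; each piece integrates to a log, atan, or power term.
Check: d/ds[\frac{\log{\left(s - \frac{3}{2} \right)}}{22} - \frac{\log{\left(s + 4 \right)}}{22}] = \frac{1}{4 s^{2} + 10 s - 24}, which equals f(s).

An antiderivative is F(s) = \frac{\log{\left(s - \frac{3}{2} \right)}}{22} - \frac{\log{\left(s + 4 \right)}}{22}.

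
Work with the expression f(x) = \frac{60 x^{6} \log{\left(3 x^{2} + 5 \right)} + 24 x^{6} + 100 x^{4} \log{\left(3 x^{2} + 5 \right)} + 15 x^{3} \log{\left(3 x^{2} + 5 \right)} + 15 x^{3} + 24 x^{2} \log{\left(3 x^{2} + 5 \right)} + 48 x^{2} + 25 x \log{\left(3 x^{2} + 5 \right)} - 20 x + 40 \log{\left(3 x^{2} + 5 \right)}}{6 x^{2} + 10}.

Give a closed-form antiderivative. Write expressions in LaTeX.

f has the shape u'v + uv' for u = 2 x^{5} + \frac{5 x^{2}}{4} + 4 x - \frac{5}{3} and v = \log{\left(3 x^{2} + 5 \right)} — it is the derivative of the product u*v.
Check: d/dx[\frac{\left(24 x^{5} + 15 x^{2} + 48 x - 20\right) \log{\left(3 x^{2} + 5 \right)}}{12}] = \frac{60 x^{6} \log{\left(3 x^{2} + 5 \right)} + 24 x^{6} + 100 x^{4} \log{\left(3 x^{2} + 5 \right)} + 15 x^{3} \log{\left(3 x^{2} + 5 \right)} + 15 x^{3} + 24 x^{2} \log{\left(3 x^{2} + 5 \right)} + 48 x^{2} + 25 x \log{\left(3 x^{2} + 5 \right)} - 20 x + 40 \log{\left(3 x^{2} + 5 \right)}}{6 x^{2} + 10} = f(x).

An antiderivative is F(x) = \frac{\left(24 x^{5} + 15 x^{2} + 48 x - 20\right) \log{\left(3 x^{2} + 5 \right)}}{12}.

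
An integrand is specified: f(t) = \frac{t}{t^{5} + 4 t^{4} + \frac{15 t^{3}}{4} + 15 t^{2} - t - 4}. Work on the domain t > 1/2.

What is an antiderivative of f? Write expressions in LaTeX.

An antiderivative is F(t) = \frac{4 \log{\left(t - \frac{1}{2} \right)}}{153} + \frac{4 \log{\left(t + \frac{1}{2} \right)}}{119} - \frac{4 \log{\left(t + 4 \right)}}{315} - \frac{2 \log{\left(t^{2} + 4 \right)}}{85} - \frac{2 \operatorname{atan}{\left(\frac{t}{2} \right)}}{85}.

The denominator factors as \left(t + 4\right) \left(2 t - 1\right) \left(2 t + 1\right) \left(t^{2} + 4\right); partial fractions split f into directly integrable pieces: - \frac{4 \left(t + 1\right)}{85 \left(t^{2} + 4\right)} + \frac{8}{119 \left(2 t + 1\right)} + \frac{8}{153 \left(2 t - 1\right)} - \frac{4}{315 \left(t + 4\right)}.
Check: d/dt[\frac{4 \log{\left(t - \frac{1}{2} \right)}}{153} + \frac{4 \log{\left(t + \frac{1}{2} \right)}}{119} - \frac{4 \log{\left(t + 4 \right)}}{315} - \frac{2 \log{\left(t^{2} + 4 \right)}}{85} - \frac{2 \operatorname{atan}{\left(\frac{t}{2} \right)}}{85}] = \frac{4 t}{4 t^{5} + 16 t^{4} + 15 t^{3} + 60 t^{2} - 4 t - 16}, which equals f(t).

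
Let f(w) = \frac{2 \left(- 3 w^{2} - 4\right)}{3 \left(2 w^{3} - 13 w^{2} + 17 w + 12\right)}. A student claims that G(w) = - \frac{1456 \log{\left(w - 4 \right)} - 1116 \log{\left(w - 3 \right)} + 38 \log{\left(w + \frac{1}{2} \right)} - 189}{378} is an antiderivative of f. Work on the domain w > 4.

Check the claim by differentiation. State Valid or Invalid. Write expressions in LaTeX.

d/dw[G] = \frac{- 6 w^{2} - 8}{6 w^{3} - 39 w^{2} + 51 w + 36}
This equals f(w) exactly, so the claim holds.

Valid: G'(w) = f(w).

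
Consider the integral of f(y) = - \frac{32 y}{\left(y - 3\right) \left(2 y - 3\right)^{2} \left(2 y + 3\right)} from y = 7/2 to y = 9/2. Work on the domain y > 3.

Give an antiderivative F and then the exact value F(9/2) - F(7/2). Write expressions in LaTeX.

The denominator factors as \left(y - 3\right) \left(2 y - 3\right)^{2} \left(2 y + 3\right); partial fractions split f into directly integrable pieces: - \frac{8}{27 \left(2 y + 3\right)} + \frac{8}{3 \left(2 y - 3\right)} + \frac{16}{3 \left(2 y - 3\right)^{2}} - \frac{32}{27 \left(y - 3\right)}.
F(y) = - \frac{32 \log{\left(y - 3 \right)}}{27} + \frac{4 \log{\left(y - \frac{3}{2} \right)}}{3} - \frac{4 \log{\left(y + \frac{3}{2} \right)}}{27} - \frac{32}{24 y - 36} is an antiderivative of f.
Check: d/dy[- \frac{32 \log{\left(y - 3 \right)}}{27} + \frac{4 \log{\left(y - \frac{3}{2} \right)}}{3} - \frac{4 \log{\left(y + \frac{3}{2} \right)}}{27} - \frac{32}{24 y - 36}] = - \frac{32 y}{8 y^{4} - 36 y^{3} + 18 y^{2} + 81 y - 81}, which equals f(y).
F(9/2) = - \frac{32 \log{\left(\frac{3}{2} \right)}}{27} - \frac{4}{9} - \frac{4 \log{\left(6 \right)}}{27} + \frac{4 \log{\left(3 \right)}}{3}; F(7/2) = - \frac{2}{3} - \frac{4 \log{\left(5 \right)}}{27} + \frac{68 \log{\left(2 \right)}}{27}.
Integral = F(9/2) - F(7/2) = - \frac{68 \log{\left(2 \right)}}{27} - \frac{32 \log{\left(\frac{3}{2} \right)}}{27} - \frac{4 \log{\left(6 \right)}}{27} + \frac{2}{9} + \frac{4 \log{\left(5 \right)}}{27} + \frac{4 \log{\left(3 \right)}}{3}.

Antiderivative: F(y) = - \frac{32 \log{\left(y - 3 \right)}}{27} + \frac{4 \log{\left(y - \frac{3}{2} \right)}}{3} - \frac{4 \log{\left(y + \frac{3}{2} \right)}}{27} - \frac{32}{24 y - 36}; value = - \frac{68 \log{\left(2 \right)}}{27} - \frac{32 \log{\left(\frac{3}{2} \right)}}{27} - \frac{4 \log{\left(6 \right)}}{27} + \frac{2}{9} + \frac{4 \log{\left(5 \right)}}{27} + \frac{4 \log{\left(3 \right)}}{3}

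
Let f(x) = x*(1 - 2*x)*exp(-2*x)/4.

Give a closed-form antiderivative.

An antiderivative is F(x) = (4*x**2 + 2*x + 1)*exp(-2*x)/16.

f has the shape u'v + uv' for u = x**2/4 + x/8 + 1/16 and v = exp(-2*x) — it is the derivative of the product u*v.
Check: d/dx[(4*x**2 + 2*x + 1)*exp(-2*x)/16] = (-2*x**2 + x)*exp(-2*x)/4, which equals f(x).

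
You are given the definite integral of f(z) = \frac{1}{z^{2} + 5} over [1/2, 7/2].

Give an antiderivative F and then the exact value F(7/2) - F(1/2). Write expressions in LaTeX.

Differentiate the proposed F(z) back; it has to land on f(z) exactly.
F(z) = \frac{\sqrt{5} \operatorname{atan}{\left(\frac{\sqrt{5} z}{5} \right)}}{5} is an antiderivative of f.
Check: d/dz[\frac{\sqrt{5} \operatorname{atan}{\left(\frac{\sqrt{5} z}{5} \right)}}{5}] = \frac{1}{z^{2} + 5} = f(z).
F(7/2) = \frac{\sqrt{5} \operatorname{atan}{\left(\frac{7 \sqrt{5}}{10} \right)}}{5}; F(1/2) = \frac{\sqrt{5} \operatorname{atan}{\left(\frac{\sqrt{5}}{10} \right)}}{5}.
Integral = F(7/2) - F(1/2) = - \frac{\sqrt{5} \operatorname{atan}{\left(\frac{\sqrt{5}}{10} \right)}}{5} + \frac{\sqrt{5} \operatorname{atan}{\left(\frac{7 \sqrt{5}}{10} \right)}}{5}.

Antiderivative: F(z) = \frac{\sqrt{5} \operatorname{atan}{\left(\frac{\sqrt{5} z}{5} \right)}}{5}; value = - \frac{\sqrt{5} \operatorname{atan}{\left(\frac{\sqrt{5}}{10} \right)}}{5} + \frac{\sqrt{5} \operatorname{atan}{\left(\frac{7 \sqrt{5}}{10} \right)}}{5}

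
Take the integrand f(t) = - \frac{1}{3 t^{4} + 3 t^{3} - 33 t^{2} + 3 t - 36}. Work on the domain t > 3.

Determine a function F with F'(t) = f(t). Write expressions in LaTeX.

The denominator factors as 3 \left(t - 3\right) \left(t + 4\right) \left(t^{2} + 1\right); partial fractions split f into directly integrable pieces: \frac{t + 13}{510 \left(t^{2} + 1\right)} + \frac{1}{357 \left(t + 4\right)} - \frac{1}{210 \left(t - 3\right)}.
Check: d/dt[- \frac{\log{\left(t - 3 \right)}}{210} + \frac{\log{\left(t + 4 \right)}}{357} + \frac{\log{\left(t^{2} + 1 \right)}}{1020} + \frac{13 \operatorname{atan}{\left(t \right)}}{510}] = - \frac{1}{3 t^{4} + 3 t^{3} - 33 t^{2} + 3 t - 36} = f(t).

An antiderivative is F(t) = - \frac{\log{\left(t - 3 \right)}}{210} + \frac{\log{\left(t + 4 \right)}}{357} + \frac{\log{\left(t^{2} + 1 \right)}}{1020} + \frac{13 \operatorname{atan}{\left(t \right)}}{510}.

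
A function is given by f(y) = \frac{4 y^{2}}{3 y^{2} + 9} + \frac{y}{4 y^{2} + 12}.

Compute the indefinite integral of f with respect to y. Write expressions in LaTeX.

F(y) = \frac{4 y}{3} + \frac{\log{\left(y^{2} + 3 \right)}}{8} - \frac{4 \sqrt{3} \operatorname{atan}{\left(\frac{\sqrt{3} y}{3} \right)}}{3} + C

Integrate term by term and add the pieces.
Check: d/dy[\frac{4 y}{3} + \frac{\log{\left(y^{2} + 3 \right)}}{8} - \frac{4 \sqrt{3} \operatorname{atan}{\left(\frac{\sqrt{3} y}{3} \right)}}{3}] = \frac{16 y^{2} + 3 y}{12 y^{2} + 36}, which equals f(y).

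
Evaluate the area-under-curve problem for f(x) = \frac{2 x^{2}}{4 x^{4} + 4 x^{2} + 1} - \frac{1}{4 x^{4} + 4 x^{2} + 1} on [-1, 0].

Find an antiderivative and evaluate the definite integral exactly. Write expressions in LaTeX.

Antiderivative: F(x) = - \frac{x}{2 x^{2} + 1}; value = - \frac{1}{3}

Recognize the product-rule pattern: f = u'v + uv' with u = - x, v = \frac{1}{2 x^{2} + 1}, so integration by parts undoes it.
F(x) = - \frac{x}{2 x^{2} + 1} is an antiderivative of f.
Check: d/dx[- \frac{x}{2 x^{2} + 1}] = \frac{2 x^{2} - 1}{4 x^{4} + 4 x^{2} + 1}, which equals f(x).
F(0) = 0; F(-1) = \frac{1}{3}.
Integral = F(0) - F(-1) = - \frac{1}{3}.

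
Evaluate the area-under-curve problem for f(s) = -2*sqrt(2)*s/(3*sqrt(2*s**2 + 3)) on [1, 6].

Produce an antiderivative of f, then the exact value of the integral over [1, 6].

Antiderivative: F(s) = -sqrt(2)*sqrt(2*s**2 + 3)/3; value = -5*sqrt(6)/3 + sqrt(10)/3

f matches the chain-rule pattern g'(h)*h' with inner function h(s) = s**2 + 3/2; substituting u = h(s) collapses the integral.
F(s) = -sqrt(2)*sqrt(2*s**2 + 3)/3 is an antiderivative of f.
Check: d/ds[-sqrt(2)*sqrt(2*s**2 + 3)/3] = -2*sqrt(2)*s/(3*sqrt(2*s**2 + 3)) = f(s).
F(6) = -5*sqrt(6)/3; F(1) = -sqrt(10)/3.
Integral = F(6) - F(1) = -5*sqrt(6)/3 + sqrt(10)/3.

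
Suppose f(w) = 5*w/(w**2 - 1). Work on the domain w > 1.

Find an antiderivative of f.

An antiderivative is F(w) = 5*log(w**2 - 1)/2.

Factor the denominator ((w - 1)*(w + 1)) and decompose: f = 5/(2*(w + 1)) + 5/(2*(w - 1)); each piece integrates to a log, atan, or power term.
Check: d/dw[5*log(w**2 - 1)/2] = 5*w/(w**2 - 1) = f(w).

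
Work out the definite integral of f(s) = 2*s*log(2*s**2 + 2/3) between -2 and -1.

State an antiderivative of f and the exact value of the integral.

A first test for any F(s): its s-derivative must equal f(s) identically.
F(s) = s**2*log(2*s**2 + 2/3) - s**2 + log(3*s**2 + 1)/3 is an antiderivative of f.
Check: d/ds[s**2*log(2*s**2 + 2/3) - s**2 + log(3*s**2 + 1)/3] = 2*s*log(s**2 + 1/3) + 2*s*log(2), which equals f(s).
F(-1) = -1 + log(4)/3 + log(8/3); F(-2) = -4 + log(13)/3 + 4*log(26/3).
Integral = F(-1) - F(-2) = -4*log(26/3) - log(13)/3 + log(4)/3 + log(8/3) + 3.

Antiderivative: F(s) = s**2*log(2*s**2 + 2/3) - s**2 + log(3*s**2 + 1)/3; value = -4*log(26/3) - log(13)/3 + log(4)/3 + log(8/3) + 3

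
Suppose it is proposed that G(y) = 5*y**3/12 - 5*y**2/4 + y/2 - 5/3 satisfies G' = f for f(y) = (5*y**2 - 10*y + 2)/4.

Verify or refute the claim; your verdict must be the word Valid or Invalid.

d/dy[G] = 5*y**2/4 - 5*y/2 + 1/2
This equals f(y) exactly, so the claim holds.

Valid - differentiating G returns exactly f.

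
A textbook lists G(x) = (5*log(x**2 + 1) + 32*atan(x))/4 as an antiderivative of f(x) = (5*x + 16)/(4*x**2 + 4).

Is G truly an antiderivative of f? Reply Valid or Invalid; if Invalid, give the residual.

d/dx[G] = (5*x + 16)/(2*x**2 + 2)
d/dx[G] - f(x) = (5*x + 16)/(4*x**2 + 4) != 0.

Invalid: d/dx[G] - f = (5*x + 16)/(4*x**2 + 4), which is not 0.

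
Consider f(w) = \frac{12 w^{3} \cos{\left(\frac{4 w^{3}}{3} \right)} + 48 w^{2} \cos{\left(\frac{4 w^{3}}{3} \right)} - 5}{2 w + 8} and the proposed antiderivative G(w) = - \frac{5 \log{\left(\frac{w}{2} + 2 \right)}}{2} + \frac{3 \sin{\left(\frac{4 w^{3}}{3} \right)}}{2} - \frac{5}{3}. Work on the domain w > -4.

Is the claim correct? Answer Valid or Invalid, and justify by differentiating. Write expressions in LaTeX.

Valid: G'(w) = f(w).

d/dw[G] = \frac{12 w^{3} \cos{\left(\frac{4 w^{3}}{3} \right)} + 48 w^{2} \cos{\left(\frac{4 w^{3}}{3} \right)} - 5}{2 w + 8}
This equals f(w) exactly, so the claim holds.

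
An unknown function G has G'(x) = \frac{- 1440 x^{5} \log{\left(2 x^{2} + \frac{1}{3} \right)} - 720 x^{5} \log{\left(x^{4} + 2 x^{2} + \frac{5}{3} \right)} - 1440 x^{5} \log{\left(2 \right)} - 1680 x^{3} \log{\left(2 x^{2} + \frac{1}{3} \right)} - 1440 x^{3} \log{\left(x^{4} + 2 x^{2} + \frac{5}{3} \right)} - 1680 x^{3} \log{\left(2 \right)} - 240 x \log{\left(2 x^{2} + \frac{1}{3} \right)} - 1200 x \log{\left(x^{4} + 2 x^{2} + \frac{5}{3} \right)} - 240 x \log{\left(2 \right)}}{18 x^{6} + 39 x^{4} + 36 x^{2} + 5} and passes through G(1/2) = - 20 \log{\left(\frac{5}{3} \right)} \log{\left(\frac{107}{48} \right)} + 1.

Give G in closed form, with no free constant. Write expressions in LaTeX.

G(x) = - 20 \log{\left(4 x^{2} + \frac{2}{3} \right)} \log{\left(x^{4} + 2 x^{2} + \frac{5}{3} \right)} + 1

G'(x) has the shape u'v + uv' for u = - 20 \log{\left(4 x^{2} + \frac{2}{3} \right)} and v = \log{\left(x^{4} + 2 x^{2} + \frac{5}{3} \right)} — it is the derivative of the product u*v.
A general antiderivative is - 20 \log{\left(4 x^{2} + \frac{2}{3} \right)} \log{\left(x^{4} + 2 x^{2} + \frac{5}{3} \right)} + C.
The condition gives C = - 20 \log{\left(\frac{5}{3} \right)} \log{\left(\frac{107}{48} \right)} + 1 - (- 20 \log{\left(\frac{5}{3} \right)} \log{\left(\frac{107}{48} \right)}) = 1.
So G(x) = - 20 \log{\left(4 x^{2} + \frac{2}{3} \right)} \log{\left(x^{4} + 2 x^{2} + \frac{5}{3} \right)} + 1.
Check: d/dx[- 20 \log{\left(4 x^{2} + \frac{2}{3} \right)} \log{\left(x^{4} + 2 x^{2} + \frac{5}{3} \right)} + 1] = \frac{- 1440 x^{5} \log{\left(2 x^{2} + \frac{1}{3} \right)} - 720 x^{5} \log{\left(x^{4} + 2 x^{2} + \frac{5}{3} \right)} - 1440 x^{5} \log{\left(2 \right)} - 1680 x^{3} \log{\left(2 x^{2} + \frac{1}{3} \right)} - 1440 x^{3} \log{\left(x^{4} + 2 x^{2} + \frac{5}{3} \right)} - 1680 x^{3} \log{\left(2 \right)} - 240 x \log{\left(2 x^{2} + \frac{1}{3} \right)} - 1200 x \log{\left(x^{4} + 2 x^{2} + \frac{5}{3} \right)} - 240 x \log{\left(2 \right)}}{18 x^{6} + 39 x^{4} + 36 x^{2} + 5} = G'(x).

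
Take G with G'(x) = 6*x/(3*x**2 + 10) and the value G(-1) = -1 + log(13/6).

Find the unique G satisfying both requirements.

G'(x) matches the chain-rule pattern g'(h)*h' with inner function h(x) = x**2/2 + 5/3; substituting u = h(x) collapses the integral.
A general antiderivative is log(x**2/2 + 5/3) + C.
The condition gives C = -1 + log(13/6) - (log(13/6)) = -1.
So G(x) = log(3*x**2 + 10) - log(6) - 1.
Check: d/dx[log(3*x**2 + 10) - log(6) - 1] = 6*x/(3*x**2 + 10) = G'(x).

G(x) = log(3*x**2 + 10) - log(6) - 1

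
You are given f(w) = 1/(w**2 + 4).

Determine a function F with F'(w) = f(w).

An antiderivative is F(w) = atan(w/2)/2.

Differentiate the proposed F(w) back; it has to land on f(w) exactly.
Check: d/dw[atan(w/2)/2] = 1/(w**2 + 4) = f(w).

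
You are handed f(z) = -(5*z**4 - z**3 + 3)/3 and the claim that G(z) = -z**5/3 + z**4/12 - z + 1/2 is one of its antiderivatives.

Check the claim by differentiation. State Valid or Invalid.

d/dz[G] = -5*z**4/3 + z**3/3 - 1
This equals f(z) exactly, so the claim holds.

Valid. The derivative of G reproduces f.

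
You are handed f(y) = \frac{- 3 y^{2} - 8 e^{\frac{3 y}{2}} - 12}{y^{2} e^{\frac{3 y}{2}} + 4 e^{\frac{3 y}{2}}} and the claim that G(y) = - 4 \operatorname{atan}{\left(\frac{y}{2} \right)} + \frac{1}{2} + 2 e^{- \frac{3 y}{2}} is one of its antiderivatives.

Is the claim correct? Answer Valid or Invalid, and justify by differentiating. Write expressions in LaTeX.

d/dy[G] = \frac{- 3 y^{2} - 8 e^{\frac{3 y}{2}} - 12}{y^{2} e^{\frac{3 y}{2}} + 4 e^{\frac{3 y}{2}}}
This equals f(y) exactly, so the claim holds.

Valid - the claim checks out under differentiation.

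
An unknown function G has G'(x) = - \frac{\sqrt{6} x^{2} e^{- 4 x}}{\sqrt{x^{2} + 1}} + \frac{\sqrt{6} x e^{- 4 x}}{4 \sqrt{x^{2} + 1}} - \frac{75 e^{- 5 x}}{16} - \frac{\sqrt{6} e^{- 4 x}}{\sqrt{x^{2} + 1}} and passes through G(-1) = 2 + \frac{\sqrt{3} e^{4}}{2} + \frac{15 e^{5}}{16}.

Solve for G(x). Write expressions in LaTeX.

Recognize the product-rule pattern: G'(x) = u'v + uv' with u = \frac{\sqrt{\frac{3 x^{2}}{2} + \frac{3}{2}}}{2} + \frac{15 e^{- x}}{16}, v = e^{- 4 x}, so integration by parts undoes it.
A general antiderivative is - \frac{3 \left(- \frac{2 \sqrt{\frac{3 x^{2}}{2} + \frac{3}{2}}}{3} - \frac{5 e^{- x}}{4}\right) e^{- 4 x}}{4} + C.
The condition gives C = 2 + \frac{\sqrt{3} e^{4}}{2} + \frac{15 e^{5}}{16} - (\frac{\sqrt{3} e^{4}}{2} + \frac{15 e^{5}}{16}) = 2.
So G(x) = \frac{\sqrt{\frac{3 x^{2}}{2} + \frac{3}{2}} e^{- 4 x}}{2} + 2 + \frac{15 e^{- 5 x}}{16}.
Check: d/dx[\frac{\sqrt{\frac{3 x^{2}}{2} + \frac{3}{2}} e^{- 4 x}}{2} + 2 + \frac{15 e^{- 5 x}}{16}] = \frac{\left(- 16 \sqrt{6} x^{2} e^{x} + 4 \sqrt{6} x e^{x} - 75 \sqrt{x^{2} + 1} - 16 \sqrt{6} e^{x}\right) e^{- 5 x}}{16 \sqrt{x^{2} + 1}}, which equals G'(x).

G(x) = \frac{\sqrt{\frac{3 x^{2}}{2} + \frac{3}{2}} e^{- 4 x}}{2} + 2 + \frac{15 e^{- 5 x}}{16}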